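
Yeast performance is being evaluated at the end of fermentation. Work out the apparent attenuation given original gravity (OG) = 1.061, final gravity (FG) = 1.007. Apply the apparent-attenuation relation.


AA = (OG − FG)/(OG − 1) · 100
AA = (1.061 − 1.007)/(1.061 − 1) · 100

88.5246 %


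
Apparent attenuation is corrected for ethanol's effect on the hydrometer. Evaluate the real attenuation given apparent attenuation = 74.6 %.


RA = AA · 0.8192
RA = 74.6 · 0.8192

61.1123 %


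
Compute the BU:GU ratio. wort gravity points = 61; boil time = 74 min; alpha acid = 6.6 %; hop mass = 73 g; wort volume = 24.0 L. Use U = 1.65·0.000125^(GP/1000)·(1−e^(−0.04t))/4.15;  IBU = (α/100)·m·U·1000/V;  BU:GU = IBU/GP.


U = 1.65·0.000125^(61/1000)·(1−e^(−0.04·74))/4.15 = 0.2179
IBU = (6.6/100)·73·0.2179·1000/24.0 = 43.7416
BU:GU = 43.7416/61

0.7171


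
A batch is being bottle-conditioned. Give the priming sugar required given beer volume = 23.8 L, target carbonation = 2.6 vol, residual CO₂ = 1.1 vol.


sugar = (target − residual)·4.0·V
sugar = (2.6 − 1.1)·4.0·23.8

142.8000 g


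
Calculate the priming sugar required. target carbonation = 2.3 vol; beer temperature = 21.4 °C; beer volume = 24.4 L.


residual = 14.695·(0.01821 + 0.09011·e^(−0.04·T));  sugar = (target − residual)·4.0·V
residual = 14.695·(0.01821 + 0.09011·e^(−0.04·21.4)) = 0.8302
sugar = (2.3 − 0.8302)·4.0·24.4

143.4545 g


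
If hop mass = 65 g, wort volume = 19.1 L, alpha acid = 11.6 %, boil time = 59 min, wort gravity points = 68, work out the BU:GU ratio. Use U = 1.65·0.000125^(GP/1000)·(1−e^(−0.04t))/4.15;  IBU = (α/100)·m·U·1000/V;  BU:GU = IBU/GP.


U = 1.65·0.000125^(68/1000)·(1−e^(−0.04·59))/4.15 = 0.1954
IBU = (11.6/100)·65·0.1954·1000/19.1 = 77.1419
BU:GU = 77.1419/68

1.1344


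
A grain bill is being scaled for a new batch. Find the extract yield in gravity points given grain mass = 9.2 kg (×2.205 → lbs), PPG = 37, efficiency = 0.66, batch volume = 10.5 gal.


points = lbs × PPG × eff / vol
lbs = 9.2 × 2.205 = 20.2860
points = 20.2860 × 37 × 0.66 / 10.5

47.1794 points


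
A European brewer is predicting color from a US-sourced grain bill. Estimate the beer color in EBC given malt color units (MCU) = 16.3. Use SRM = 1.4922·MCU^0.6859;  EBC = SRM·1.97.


SRM = 1.4922·16.3^0.6859 = 10.1220
EBC = 10.1220·1.97

19.9403 EBC


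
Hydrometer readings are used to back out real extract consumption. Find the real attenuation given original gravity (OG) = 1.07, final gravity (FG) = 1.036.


AA = (OG−FG)/(OG−1)·100;  RA = AA·0.8192
AA = (1.07 − 1.036)/(1.07 − 1)·100 = 48.5714
RA = 48.5714·0.8192

39.7897 %


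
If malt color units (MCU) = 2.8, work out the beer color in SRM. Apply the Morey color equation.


SRM = 1.4922 · MCU^0.6859
SRM = 1.4922 · 2.8^0.6859

3.0237 SRM


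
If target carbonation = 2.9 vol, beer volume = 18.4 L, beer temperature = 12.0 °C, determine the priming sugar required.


residual = 14.695·(0.01821 + 0.09011·e^(−0.04·T));  sugar = (target − residual)·4.0·V
residual = 14.695·(0.01821 + 0.09011·e^(−0.04·12.0)) = 1.0870
sugar = (2.9 − 1.0870)·4.0·18.4

133.4391 g


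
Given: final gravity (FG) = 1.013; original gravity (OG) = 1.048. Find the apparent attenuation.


AA = (OG − FG)/(OG − 1) · 100
AA = (1.048 − 1.013)/(1.048 − 1) · 100

72.9167 %


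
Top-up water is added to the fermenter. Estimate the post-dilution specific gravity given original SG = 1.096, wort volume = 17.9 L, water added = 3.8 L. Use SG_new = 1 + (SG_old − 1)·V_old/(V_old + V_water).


pts = (1.096 − 1)·1000·17.9/(17.9 + 3.8) = 79.1889
SG_new = 1 + 79.1889/1000

1.0792


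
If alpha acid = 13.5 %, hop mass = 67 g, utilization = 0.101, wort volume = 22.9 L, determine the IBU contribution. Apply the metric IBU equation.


IBU = (α/100)·mass·U·1000 / V
IBU = (13.5/100)·67·0.101·1000 / 22.9

39.8928 IBU


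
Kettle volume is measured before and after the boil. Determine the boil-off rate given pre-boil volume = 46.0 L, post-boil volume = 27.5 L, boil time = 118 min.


rate = (V_pre − V_post) / (t_min/60)
rate = (46.0 − 27.5) / (118/60)

9.4068 L/hr


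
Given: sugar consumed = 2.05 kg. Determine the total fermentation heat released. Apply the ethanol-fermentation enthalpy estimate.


Q = m_sugar · 590 kJ/kg
Q = 2.05 · 590

1209.5000 kJ


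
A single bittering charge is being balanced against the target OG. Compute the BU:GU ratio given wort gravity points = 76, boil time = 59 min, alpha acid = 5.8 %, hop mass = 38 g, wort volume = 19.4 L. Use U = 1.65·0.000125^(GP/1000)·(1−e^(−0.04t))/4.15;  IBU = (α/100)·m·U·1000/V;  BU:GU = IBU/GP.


U = 1.65·0.000125^(76/1000)·(1−e^(−0.04·59))/4.15 = 0.1819
IBU = (5.8/100)·38·0.1819·1000/19.4 = 20.6603
BU:GU = 20.6603/76

0.2718


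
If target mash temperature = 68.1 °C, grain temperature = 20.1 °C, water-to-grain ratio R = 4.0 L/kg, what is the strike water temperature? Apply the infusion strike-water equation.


T_strike = (0.41/R)·(T_mash − T_grain) + T_mash
T_strike = (0.41/4.0)·(68.1 − 20.1) + 68.1

73.0200 °C


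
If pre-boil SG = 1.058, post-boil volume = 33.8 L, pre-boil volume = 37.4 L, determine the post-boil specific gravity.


SG_post = 1 + (SG_pre − 1)·V_pre/V_post
pts_pre = (1.058 − 1)·1000 = 58.0000
pts_post = 58.0000·37.4/33.8 = 64.1775
SG_post = 1 + 64.1775/1000

1.0642


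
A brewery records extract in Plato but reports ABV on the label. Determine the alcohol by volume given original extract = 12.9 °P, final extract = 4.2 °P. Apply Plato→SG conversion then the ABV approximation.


SG = 259/(259 − P);  ABV = (OG − FG)·131.25
OG = 259/(259 − 12.9) = 1.0524
FG = 259/(259 − 4.2) = 1.0165
ABV = (1.0524 − 1.0165)·131.25

4.7164 % ABV


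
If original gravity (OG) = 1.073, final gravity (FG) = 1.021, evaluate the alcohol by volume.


ABV = (OG − FG) · 131.25
ABV = (1.073 − 1.021) · 131.25

6.8250 % ABV


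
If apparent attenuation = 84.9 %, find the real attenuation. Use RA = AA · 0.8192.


RA = 84.9 · 0.8192

69.5501 %


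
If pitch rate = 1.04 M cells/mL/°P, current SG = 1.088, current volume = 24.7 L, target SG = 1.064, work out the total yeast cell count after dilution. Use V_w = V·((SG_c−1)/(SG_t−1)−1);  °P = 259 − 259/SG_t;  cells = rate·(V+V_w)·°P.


V_w = 24.7·((1.088−1)/(1.064−1)−1) = 9.2625
V_final = 24.7 + 9.2625 = 33.9625
°P = 259 − 259/1.064 = 15.5789
cells = 1.04·33.9625·15.5789

550.2640 billion cells


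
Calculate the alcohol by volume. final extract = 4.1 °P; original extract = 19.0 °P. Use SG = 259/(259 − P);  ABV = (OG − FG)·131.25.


OG = 259/(259 − 19.0) = 1.0792
FG = 259/(259 − 4.1) = 1.0161
ABV = (1.0792 − 1.0161)·131.25

8.2795 % ABV


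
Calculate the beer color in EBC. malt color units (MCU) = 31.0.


SRM = 1.4922·MCU^0.6859;  EBC = SRM·1.97
SRM = 1.4922·31.0^0.6859 = 15.7308
EBC = 15.7308·1.97

30.9898 EBC


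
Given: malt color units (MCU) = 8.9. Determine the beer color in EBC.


SRM = 1.4922·MCU^0.6859;  EBC = SRM·1.97
SRM = 1.4922·8.9^0.6859 = 6.6836
EBC = 6.6836·1.97

13.1668 EBC


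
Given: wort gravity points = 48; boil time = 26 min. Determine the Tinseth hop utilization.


U = 1.65·0.000125^(GP/1000) · (1 − e^(−0.04·t))/4.15
bigness = 1.65·0.000125^(48/1000) = 1.0719
boil_factor = (1 − e^(−0.04·26))/4.15 = 0.1558
U = 1.0719 · 0.1558

0.1670


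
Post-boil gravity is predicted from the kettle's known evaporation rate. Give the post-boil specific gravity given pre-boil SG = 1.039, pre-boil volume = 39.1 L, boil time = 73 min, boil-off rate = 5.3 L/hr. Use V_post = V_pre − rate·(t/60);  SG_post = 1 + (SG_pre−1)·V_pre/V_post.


V_post = 39.1 − 5.3·(73/60) = 32.6517
SG_post = 1 + (1.039 − 1)·39.1/32.6517

1.0467


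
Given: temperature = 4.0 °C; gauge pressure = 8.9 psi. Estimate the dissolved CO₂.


vols = (P + 14.695)·(0.01821 + 0.09011·e^(−0.04·T))
vols = (8.9 + 14.695)·(0.01821 + 0.09011·e^(−0.04·4.0))

2.2414 volumes


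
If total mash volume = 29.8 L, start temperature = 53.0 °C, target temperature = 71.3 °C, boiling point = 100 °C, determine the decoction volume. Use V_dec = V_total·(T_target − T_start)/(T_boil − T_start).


V_dec = 29.8·(71.3 − 53.0)/(100 − 53.0)

11.6030 L


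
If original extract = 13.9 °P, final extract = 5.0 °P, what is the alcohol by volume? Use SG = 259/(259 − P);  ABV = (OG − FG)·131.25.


OG = 259/(259 − 13.9) = 1.0567
FG = 259/(259 − 5.0) = 1.0197
ABV = (1.0567 − 1.0197)·131.25

4.8597 % ABV


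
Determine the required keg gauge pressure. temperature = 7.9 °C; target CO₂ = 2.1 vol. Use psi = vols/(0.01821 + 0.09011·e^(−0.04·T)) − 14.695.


psi = 2.1/(0.01821 + 0.09011·e^(−0.04·7.9)) − 14.695

10.3331 psi


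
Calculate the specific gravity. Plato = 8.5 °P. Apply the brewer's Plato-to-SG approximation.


SG = 259/(259 − P)
SG = 259/(259 − 8.5)

1.0339


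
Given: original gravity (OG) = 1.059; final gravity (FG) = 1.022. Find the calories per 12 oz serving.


ABW = (OG−FG)·131.25·0.79/FG;  °P = 259 − 259/SG (for OG→OE and FG→AE);  RE = 0.1808·OE + 0.8192·AE;  Cal = (6.9·ABW + 4·(RE−0.1))·FG·3.55
ABW = (1.059 − 1.022)·131.25·0.79/1.022 = 3.7539
OE = 259 − 259/1.059 = 14.4297 °P
AE = 259 − 259/1.022 = 5.5753 °P
RE = 0.1808·14.4297 + 0.8192·5.5753 = 7.1762 °P
Cal = (6.9·3.7539 + 4·(7.1762−0.1))·1.022·3.55

196.6662 kcal


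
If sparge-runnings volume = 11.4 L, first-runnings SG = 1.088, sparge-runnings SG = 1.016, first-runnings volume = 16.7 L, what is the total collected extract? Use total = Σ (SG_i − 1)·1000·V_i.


first = (1.088 − 1)·1000·16.7 = 1469.6000
sparge = (1.016 − 1)·1000·11.4 = 182.4000
total = 1469.6000 + 182.4000

1652.0000 gravity·L


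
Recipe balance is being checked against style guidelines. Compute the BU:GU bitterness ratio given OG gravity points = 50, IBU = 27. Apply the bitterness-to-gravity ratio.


BU:GU = IBU / OG_points
BU:GU = 27 / 50

0.5400


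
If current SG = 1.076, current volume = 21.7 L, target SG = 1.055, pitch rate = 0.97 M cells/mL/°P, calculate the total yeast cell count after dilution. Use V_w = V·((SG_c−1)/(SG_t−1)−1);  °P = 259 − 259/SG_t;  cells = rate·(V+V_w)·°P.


V_w = 21.7·((1.076−1)/(1.055−1)−1) = 8.2855
V_final = 21.7 + 8.2855 = 29.9855
°P = 259 − 259/1.055 = 13.5024
cells = 0.97·29.9855·13.5024

392.7285 billion cells


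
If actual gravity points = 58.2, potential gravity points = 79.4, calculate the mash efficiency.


efficiency = actual / potential × 100
efficiency = 58.2 / 79.4 × 100

73.2997 %


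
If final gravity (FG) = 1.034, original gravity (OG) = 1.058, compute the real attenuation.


AA = (OG−FG)/(OG−1)·100;  RA = AA·0.8192
AA = (1.058 − 1.034)/(1.058 − 1)·100 = 41.3793
RA = 41.3793·0.8192

33.8979 %


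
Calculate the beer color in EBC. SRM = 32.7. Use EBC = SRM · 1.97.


EBC = 32.7 · 1.97

64.4190 EBC


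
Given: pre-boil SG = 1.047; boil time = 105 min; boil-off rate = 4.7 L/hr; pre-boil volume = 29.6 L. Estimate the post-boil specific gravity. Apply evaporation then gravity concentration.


V_post = V_pre − rate·(t/60);  SG_post = 1 + (SG_pre−1)·V_pre/V_post
V_post = 29.6 − 4.7·(105/60) = 21.3750
SG_post = 1 + (1.047 − 1)·29.6/21.3750

1.0651


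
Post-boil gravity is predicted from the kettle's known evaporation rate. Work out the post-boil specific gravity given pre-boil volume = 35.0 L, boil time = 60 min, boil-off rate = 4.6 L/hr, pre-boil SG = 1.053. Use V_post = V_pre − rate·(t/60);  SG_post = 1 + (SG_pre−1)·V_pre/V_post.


V_post = 35.0 − 4.6·(60/60) = 30.4000
SG_post = 1 + (1.053 − 1)·35.0/30.4000

1.0610


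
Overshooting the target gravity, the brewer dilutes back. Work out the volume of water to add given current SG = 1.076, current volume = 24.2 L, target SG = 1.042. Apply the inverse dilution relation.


V_water = V·((SG_curr − 1)/(SG_target − 1) − 1)
V_water = 24.2·((1.076 − 1)/(1.042 − 1) − 1)

19.5905 L


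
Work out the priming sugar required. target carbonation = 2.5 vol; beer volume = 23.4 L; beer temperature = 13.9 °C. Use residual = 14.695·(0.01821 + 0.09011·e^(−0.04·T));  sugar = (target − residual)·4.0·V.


residual = 14.695·(0.01821 + 0.09011·e^(−0.04·13.9)) = 1.0270
sugar = (2.5 − 1.0270)·4.0·23.4

137.8725 g


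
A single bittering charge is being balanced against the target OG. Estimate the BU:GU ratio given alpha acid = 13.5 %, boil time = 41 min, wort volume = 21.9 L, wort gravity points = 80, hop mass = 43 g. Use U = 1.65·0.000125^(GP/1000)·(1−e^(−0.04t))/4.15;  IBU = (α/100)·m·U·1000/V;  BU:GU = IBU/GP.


U = 1.65·0.000125^(80/1000)·(1−e^(−0.04·41))/4.15 = 0.1561
IBU = (13.5/100)·43·0.1561·1000/21.9 = 41.3897
BU:GU = 41.3897/80

0.5174


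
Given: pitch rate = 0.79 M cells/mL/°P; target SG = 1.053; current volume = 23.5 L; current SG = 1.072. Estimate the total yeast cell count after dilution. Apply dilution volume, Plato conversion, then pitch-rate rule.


V_w = V·((SG_c−1)/(SG_t−1)−1);  °P = 259 − 259/SG_t;  cells = rate·(V+V_w)·°P
V_w = 23.5·((1.072−1)/(1.053−1)−1) = 8.4245
V_final = 23.5 + 8.4245 = 31.9245
°P = 259 − 259/1.053 = 13.0361
cells = 0.79·31.9245·13.0361

328.7750 billion cells


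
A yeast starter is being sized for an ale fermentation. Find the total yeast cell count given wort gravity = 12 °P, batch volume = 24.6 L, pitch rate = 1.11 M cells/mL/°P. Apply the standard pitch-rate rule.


cells (billions) = rate · V_L · °P
cells = 1.11 · 24.6 · 12

327.6720 billion cells


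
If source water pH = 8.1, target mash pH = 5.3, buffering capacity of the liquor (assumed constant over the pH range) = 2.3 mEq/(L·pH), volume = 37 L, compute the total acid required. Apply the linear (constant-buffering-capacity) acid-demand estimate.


acid = buffering capacity · (pH_source − pH_target) · V
acid = 2.3 · (8.1 − 5.3) · 37

238.2800 mEq


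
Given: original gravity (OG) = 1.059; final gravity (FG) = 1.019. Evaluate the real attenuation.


AA = (OG−FG)/(OG−1)·100;  RA = AA·0.8192
AA = (1.059 − 1.019)/(1.059 − 1)·100 = 67.7966
RA = 67.7966·0.8192

55.5390 %


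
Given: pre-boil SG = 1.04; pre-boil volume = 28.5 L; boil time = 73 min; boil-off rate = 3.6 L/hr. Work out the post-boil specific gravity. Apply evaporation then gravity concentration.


V_post = V_pre − rate·(t/60);  SG_post = 1 + (SG_pre−1)·V_pre/V_post
V_post = 28.5 − 3.6·(73/60) = 24.1200
SG_post = 1 + (1.04 − 1)·28.5/24.1200

1.0473


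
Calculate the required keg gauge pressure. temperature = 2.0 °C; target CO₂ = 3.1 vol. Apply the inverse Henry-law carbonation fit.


psi = vols/(0.01821 + 0.09011·e^(−0.04·T)) − 14.695
psi = 3.1/(0.01821 + 0.09011·e^(−0.04·2.0)) − 14.695

15.8794 psi


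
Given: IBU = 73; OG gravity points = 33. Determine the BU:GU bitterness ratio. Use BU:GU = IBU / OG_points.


BU:GU = 73 / 33

2.2121


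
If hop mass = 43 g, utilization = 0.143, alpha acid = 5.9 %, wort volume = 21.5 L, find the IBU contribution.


IBU = (α/100)·mass·U·1000 / V
IBU = (5.9/100)·43·0.143·1000 / 21.5

16.8740 IBU


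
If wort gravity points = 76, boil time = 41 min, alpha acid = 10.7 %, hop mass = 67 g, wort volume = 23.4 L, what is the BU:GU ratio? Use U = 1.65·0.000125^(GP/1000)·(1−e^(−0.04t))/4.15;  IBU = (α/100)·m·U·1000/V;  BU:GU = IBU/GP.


U = 1.65·0.000125^(76/1000)·(1−e^(−0.04·41))/4.15 = 0.1619
IBU = (10.7/100)·67·0.1619·1000/23.4 = 49.5895
BU:GU = 49.5895/76

0.6525


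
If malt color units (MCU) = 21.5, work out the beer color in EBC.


SRM = 1.4922·MCU^0.6859;  EBC = SRM·1.97
SRM = 1.4922·21.5^0.6859 = 12.2390
EBC = 12.2390·1.97

24.1109 EBC


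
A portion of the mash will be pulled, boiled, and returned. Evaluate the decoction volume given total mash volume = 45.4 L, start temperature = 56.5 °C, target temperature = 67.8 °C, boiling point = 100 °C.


V_dec = V_total·(T_target − T_start)/(T_boil − T_start)
V_dec = 45.4·(67.8 − 56.5)/(100 − 56.5)

11.7936 L


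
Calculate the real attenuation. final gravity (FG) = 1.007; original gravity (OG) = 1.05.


AA = (OG−FG)/(OG−1)·100;  RA = AA·0.8192
AA = (1.05 − 1.007)/(1.05 − 1)·100 = 86.0000
RA = 86.0000·0.8192

70.4512 %


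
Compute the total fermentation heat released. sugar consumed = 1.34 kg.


Q = m_sugar · 590 kJ/kg
Q = 1.34 · 590

790.6000 kJ


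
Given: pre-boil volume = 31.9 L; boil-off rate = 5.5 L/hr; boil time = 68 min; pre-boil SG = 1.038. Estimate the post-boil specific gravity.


V_post = V_pre − rate·(t/60);  SG_post = 1 + (SG_pre−1)·V_pre/V_post
V_post = 31.9 − 5.5·(68/60) = 25.6667
SG_post = 1 + (1.038 − 1)·31.9/25.6667

1.0472


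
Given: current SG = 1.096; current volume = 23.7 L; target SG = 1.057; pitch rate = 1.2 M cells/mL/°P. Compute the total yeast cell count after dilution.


V_w = V·((SG_c−1)/(SG_t−1)−1);  °P = 259 − 259/SG_t;  cells = rate·(V+V_w)·°P
V_w = 23.7·((1.096−1)/(1.057−1)−1) = 16.2158
V_final = 23.7 + 16.2158 = 39.9158
°P = 259 − 259/1.057 = 13.9669
cells = 1.2·39.9158·13.9669

668.9992 billion cells


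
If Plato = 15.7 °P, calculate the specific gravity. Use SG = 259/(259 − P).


SG = 259/(259 − 15.7)

1.0645


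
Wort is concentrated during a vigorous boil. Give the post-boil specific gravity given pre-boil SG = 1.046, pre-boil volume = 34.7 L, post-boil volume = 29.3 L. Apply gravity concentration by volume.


SG_post = 1 + (SG_pre − 1)·V_pre/V_post
pts_pre = (1.046 − 1)·1000 = 46.0000
pts_post = 46.0000·34.7/29.3 = 54.4778
SG_post = 1 + 54.4778/1000

1.0545


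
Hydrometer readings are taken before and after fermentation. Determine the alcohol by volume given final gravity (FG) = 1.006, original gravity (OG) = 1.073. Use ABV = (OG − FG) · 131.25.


ABV = (1.073 − 1.006) · 131.25

8.7937 % ABV


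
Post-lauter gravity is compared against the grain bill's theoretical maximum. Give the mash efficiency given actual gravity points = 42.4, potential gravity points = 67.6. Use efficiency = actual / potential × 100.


efficiency = 42.4 / 67.6 × 100

62.7219 %


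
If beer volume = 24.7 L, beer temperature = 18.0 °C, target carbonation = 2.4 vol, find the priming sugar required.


residual = 14.695·(0.01821 + 0.09011·e^(−0.04·T));  sugar = (target − residual)·4.0·V
residual = 14.695·(0.01821 + 0.09011·e^(−0.04·18.0)) = 0.9121
sugar = (2.4 − 0.9121)·4.0·24.7

147.0009 g


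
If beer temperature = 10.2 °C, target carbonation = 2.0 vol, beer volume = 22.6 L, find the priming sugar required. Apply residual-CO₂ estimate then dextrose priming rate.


residual = 14.695·(0.01821 + 0.09011·e^(−0.04·T));  sugar = (target − residual)·4.0·V
residual = 14.695·(0.01821 + 0.09011·e^(−0.04·10.2)) = 1.1481
sugar = (2.0 − 1.1481)·4.0·22.6

77.0083 g


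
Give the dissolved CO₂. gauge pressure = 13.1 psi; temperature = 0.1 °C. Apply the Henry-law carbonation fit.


vols = (P + 14.695)·(0.01821 + 0.09011·e^(−0.04·T))
vols = (13.1 + 14.695)·(0.01821 + 0.09011·e^(−0.04·0.1))

3.0008 volumes


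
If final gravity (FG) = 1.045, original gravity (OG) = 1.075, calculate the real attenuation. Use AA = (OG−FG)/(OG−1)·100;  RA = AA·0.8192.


AA = (1.075 − 1.045)/(1.075 − 1)·100 = 40.0000
RA = 40.0000·0.8192

32.7680 %


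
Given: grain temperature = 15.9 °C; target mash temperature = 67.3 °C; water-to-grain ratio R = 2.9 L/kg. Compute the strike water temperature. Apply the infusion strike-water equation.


T_strike = (0.41/R)·(T_mash − T_grain) + T_mash
T_strike = (0.41/2.9)·(67.3 − 15.9) + 67.3

74.5669 °C


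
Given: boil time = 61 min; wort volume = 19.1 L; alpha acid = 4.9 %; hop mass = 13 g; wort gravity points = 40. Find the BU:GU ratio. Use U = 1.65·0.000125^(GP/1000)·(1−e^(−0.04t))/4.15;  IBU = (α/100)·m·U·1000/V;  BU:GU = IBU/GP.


U = 1.65·0.000125^(40/1000)·(1−e^(−0.04·61))/4.15 = 0.2533
IBU = (4.9/100)·13·0.2533·1000/19.1 = 8.4491
BU:GU = 8.4491/40

0.2112


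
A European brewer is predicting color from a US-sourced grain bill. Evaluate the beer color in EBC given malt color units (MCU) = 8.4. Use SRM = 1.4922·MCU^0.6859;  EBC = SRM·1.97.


SRM = 1.4922·8.4^0.6859 = 6.4238
EBC = 6.4238·1.97

12.6548 EBC


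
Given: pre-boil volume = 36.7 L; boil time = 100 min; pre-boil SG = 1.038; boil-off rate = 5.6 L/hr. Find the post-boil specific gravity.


V_post = V_pre − rate·(t/60);  SG_post = 1 + (SG_pre−1)·V_pre/V_post
V_post = 36.7 − 5.6·(100/60) = 27.3667
SG_post = 1 + (1.038 − 1)·36.7/27.3667

1.0510


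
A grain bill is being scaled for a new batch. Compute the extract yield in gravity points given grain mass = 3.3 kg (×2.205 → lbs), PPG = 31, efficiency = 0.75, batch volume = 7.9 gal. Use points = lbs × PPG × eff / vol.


lbs = 3.3 × 2.205 = 7.2765
points = 7.2765 × 31 × 0.75 / 7.9

21.4150 points


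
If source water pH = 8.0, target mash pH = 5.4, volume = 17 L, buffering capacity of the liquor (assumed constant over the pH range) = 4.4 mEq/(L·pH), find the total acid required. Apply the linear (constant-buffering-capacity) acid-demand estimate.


acid = buffering capacity · (pH_source − pH_target) · V
acid = 4.4 · (8.0 − 5.4) · 17

194.4800 mEq


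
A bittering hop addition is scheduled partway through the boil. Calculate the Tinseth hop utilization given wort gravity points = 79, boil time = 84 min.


U = 1.65·0.000125^(GP/1000) · (1 − e^(−0.04·t))/4.15
bigness = 1.65·0.000125^(79/1000) = 0.8112
boil_factor = (1 − e^(−0.04·84))/4.15 = 0.2326
U = 0.8112 · 0.2326

0.1887


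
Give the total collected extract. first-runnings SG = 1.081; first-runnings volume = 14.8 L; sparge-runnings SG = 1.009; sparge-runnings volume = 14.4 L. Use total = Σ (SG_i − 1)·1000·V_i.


first = (1.081 − 1)·1000·14.8 = 1198.8000
sparge = (1.009 − 1)·1000·14.4 = 129.6000
total = 1198.8000 + 129.6000

1328.4000 gravity·L


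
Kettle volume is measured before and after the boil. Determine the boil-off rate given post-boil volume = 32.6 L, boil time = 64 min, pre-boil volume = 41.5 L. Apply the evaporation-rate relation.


rate = (V_pre − V_post) / (t_min/60)
rate = (41.5 − 32.6) / (64/60)

8.3437 L/hr


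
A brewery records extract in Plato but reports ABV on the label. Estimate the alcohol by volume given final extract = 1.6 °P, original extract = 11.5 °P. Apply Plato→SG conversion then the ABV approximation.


SG = 259/(259 − P);  ABV = (OG − FG)·131.25
OG = 259/(259 − 11.5) = 1.0465
FG = 259/(259 − 1.6) = 1.0062
ABV = (1.0465 − 1.0062)·131.25

5.2826 % ABV


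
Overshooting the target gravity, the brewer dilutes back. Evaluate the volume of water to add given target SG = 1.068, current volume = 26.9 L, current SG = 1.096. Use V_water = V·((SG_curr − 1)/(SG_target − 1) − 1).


V_water = 26.9·((1.096 − 1)/(1.068 − 1) − 1)

11.0765 L


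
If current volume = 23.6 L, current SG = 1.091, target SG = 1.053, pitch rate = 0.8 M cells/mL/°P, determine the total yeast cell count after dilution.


V_w = V·((SG_c−1)/(SG_t−1)−1);  °P = 259 − 259/SG_t;  cells = rate·(V+V_w)·°P
V_w = 23.6·((1.091−1)/(1.053−1)−1) = 16.9208
V_final = 23.6 + 16.9208 = 40.5208
°P = 259 − 259/1.053 = 13.0361
cells = 0.8·40.5208·13.0361

422.5857 billion cells


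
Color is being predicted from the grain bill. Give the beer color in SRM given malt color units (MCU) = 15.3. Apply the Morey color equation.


SRM = 1.4922 · MCU^0.6859
SRM = 1.4922 · 15.3^0.6859

9.6919 SRM


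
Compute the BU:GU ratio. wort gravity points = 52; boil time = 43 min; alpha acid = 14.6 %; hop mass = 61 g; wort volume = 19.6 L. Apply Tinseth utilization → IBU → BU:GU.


U = 1.65·0.000125^(GP/1000)·(1−e^(−0.04t))/4.15;  IBU = (α/100)·m·U·1000/V;  BU:GU = IBU/GP
U = 1.65·0.000125^(52/1000)·(1−e^(−0.04·43))/4.15 = 0.2045
IBU = (14.6/100)·61·0.2045·1000/19.6 = 92.9416
BU:GU = 92.9416/52

1.7873


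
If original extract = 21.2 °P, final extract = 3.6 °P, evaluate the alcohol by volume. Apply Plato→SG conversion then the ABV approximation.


SG = 259/(259 − P);  ABV = (OG − FG)·131.25
OG = 259/(259 − 21.2) = 1.0892
FG = 259/(259 − 3.6) = 1.0141
ABV = (1.0892 − 1.0141)·131.25

9.8510 % ABV


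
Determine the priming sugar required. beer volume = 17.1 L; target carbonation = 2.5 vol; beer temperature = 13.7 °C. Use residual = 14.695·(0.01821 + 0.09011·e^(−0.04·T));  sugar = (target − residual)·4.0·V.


residual = 14.695·(0.01821 + 0.09011·e^(−0.04·13.7)) = 1.0331
sugar = (2.5 − 1.0331)·4.0·17.1

100.3358 g


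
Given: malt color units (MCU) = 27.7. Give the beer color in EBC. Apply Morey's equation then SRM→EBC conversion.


SRM = 1.4922·MCU^0.6859;  EBC = SRM·1.97
SRM = 1.4922·27.7^0.6859 = 14.5621
EBC = 14.5621·1.97

28.6873 EBC


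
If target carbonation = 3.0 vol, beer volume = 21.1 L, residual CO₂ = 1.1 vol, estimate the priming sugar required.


sugar = (target − residual)·4.0·V
sugar = (3.0 − 1.1)·4.0·21.1

160.3600 g


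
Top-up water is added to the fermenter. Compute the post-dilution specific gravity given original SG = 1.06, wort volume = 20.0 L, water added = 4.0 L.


SG_new = 1 + (SG_old − 1)·V_old/(V_old + V_water)
pts = (1.06 − 1)·1000·20.0/(20.0 + 4.0) = 50.0000
SG_new = 1 + 50.0000/1000

1.0500


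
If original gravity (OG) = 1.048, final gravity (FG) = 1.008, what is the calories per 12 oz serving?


ABW = (OG−FG)·131.25·0.79/FG;  °P = 259 − 259/SG (for OG→OE and FG→AE);  RE = 0.1808·OE + 0.8192·AE;  Cal = (6.9·ABW + 4·(RE−0.1))·FG·3.55
ABW = (1.048 − 1.008)·131.25·0.79/1.008 = 4.1146
OE = 259 − 259/1.048 = 11.8626 °P
AE = 259 − 259/1.008 = 2.0556 °P
RE = 0.1808·11.8626 + 0.8192·2.0556 = 3.8287 °P
Cal = (6.9·4.1146 + 4·(3.8287−0.1))·1.008·3.55

154.9637 kcal


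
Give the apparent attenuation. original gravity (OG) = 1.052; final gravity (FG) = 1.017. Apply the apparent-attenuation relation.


AA = (OG − FG)/(OG − 1) · 100
AA = (1.052 − 1.017)/(1.052 − 1) · 100

67.3077 %


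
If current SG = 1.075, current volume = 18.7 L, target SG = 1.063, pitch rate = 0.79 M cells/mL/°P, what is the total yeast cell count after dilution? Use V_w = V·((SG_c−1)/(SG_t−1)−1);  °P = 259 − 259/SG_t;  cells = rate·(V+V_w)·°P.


V_w = 18.7·((1.075−1)/(1.063−1)−1) = 3.5619
V_final = 18.7 + 3.5619 = 22.2619
°P = 259 − 259/1.063 = 15.3500
cells = 0.79·22.2619·15.3500

269.9582 billion cells


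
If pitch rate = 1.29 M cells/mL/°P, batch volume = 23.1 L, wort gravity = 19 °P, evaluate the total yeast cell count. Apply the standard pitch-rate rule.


cells (billions) = rate · V_L · °P
cells = 1.29 · 23.1 · 19

566.1810 billion cells


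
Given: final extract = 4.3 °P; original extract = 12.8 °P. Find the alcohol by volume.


SG = 259/(259 − P);  ABV = (OG − FG)·131.25
OG = 259/(259 − 12.8) = 1.0520
FG = 259/(259 − 4.3) = 1.0169
ABV = (1.0520 − 1.0169)·131.25

4.6079 % ABV


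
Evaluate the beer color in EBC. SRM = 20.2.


EBC = SRM · 1.97
EBC = 20.2 · 1.97

39.7940 EBC


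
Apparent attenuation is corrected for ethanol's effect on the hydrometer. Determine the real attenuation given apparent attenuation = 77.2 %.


RA = AA · 0.8192
RA = 77.2 · 0.8192

63.2422 %


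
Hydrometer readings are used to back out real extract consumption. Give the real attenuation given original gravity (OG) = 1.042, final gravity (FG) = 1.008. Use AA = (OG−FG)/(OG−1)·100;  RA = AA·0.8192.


AA = (1.042 − 1.008)/(1.042 − 1)·100 = 80.9524
RA = 80.9524·0.8192

66.3162 %


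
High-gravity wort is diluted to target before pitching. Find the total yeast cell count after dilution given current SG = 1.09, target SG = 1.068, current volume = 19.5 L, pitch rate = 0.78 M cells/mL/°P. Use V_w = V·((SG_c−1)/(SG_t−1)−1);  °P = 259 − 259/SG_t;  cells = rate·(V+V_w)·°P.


V_w = 19.5·((1.09−1)/(1.068−1)−1) = 6.3088
V_final = 19.5 + 6.3088 = 25.8088
°P = 259 − 259/1.068 = 16.4906
cells = 0.78·25.8088·16.4906

331.9711 billion cells


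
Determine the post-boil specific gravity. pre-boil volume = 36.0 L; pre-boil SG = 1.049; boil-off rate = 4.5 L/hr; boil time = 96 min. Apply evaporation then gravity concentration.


V_post = V_pre − rate·(t/60);  SG_post = 1 + (SG_pre−1)·V_pre/V_post
V_post = 36.0 − 4.5·(96/60) = 28.8000
SG_post = 1 + (1.049 − 1)·36.0/28.8000

1.0612


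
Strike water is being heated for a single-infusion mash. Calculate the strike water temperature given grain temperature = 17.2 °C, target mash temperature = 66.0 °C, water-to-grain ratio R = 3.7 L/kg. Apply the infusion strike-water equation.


T_strike = (0.41/R)·(T_mash − T_grain) + T_mash
T_strike = (0.41/3.7)·(66.0 − 17.2) + 66.0

71.4076 °C


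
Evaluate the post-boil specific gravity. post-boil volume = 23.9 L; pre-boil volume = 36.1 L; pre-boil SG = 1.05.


SG_post = 1 + (SG_pre − 1)·V_pre/V_post
pts_pre = (1.05 − 1)·1000 = 50.0000
pts_post = 50.0000·36.1/23.9 = 75.5230
SG_post = 1 + 75.5230/1000

1.0755


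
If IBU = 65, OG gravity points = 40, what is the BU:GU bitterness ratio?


BU:GU = IBU / OG_points
BU:GU = 65 / 40

1.6250


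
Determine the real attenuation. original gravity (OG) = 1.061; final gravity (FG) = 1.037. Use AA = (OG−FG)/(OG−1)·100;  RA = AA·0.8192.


AA = (1.061 − 1.037)/(1.061 − 1)·100 = 39.3443
RA = 39.3443·0.8192

32.2308 %


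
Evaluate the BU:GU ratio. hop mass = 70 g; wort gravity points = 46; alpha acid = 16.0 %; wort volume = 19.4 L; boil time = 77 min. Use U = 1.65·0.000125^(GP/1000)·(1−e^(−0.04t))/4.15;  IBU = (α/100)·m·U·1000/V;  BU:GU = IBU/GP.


U = 1.65·0.000125^(46/1000)·(1−e^(−0.04·77))/4.15 = 0.2509
IBU = (16.0/100)·70·0.2509·1000/19.4 = 144.8361
BU:GU = 144.8361/46

3.1486


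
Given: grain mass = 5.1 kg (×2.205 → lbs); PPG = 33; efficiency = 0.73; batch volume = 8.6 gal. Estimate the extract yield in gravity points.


points = lbs × PPG × eff / vol
lbs = 5.1 × 2.205 = 11.2455
points = 11.2455 × 33 × 0.73 / 8.6

31.5005 points


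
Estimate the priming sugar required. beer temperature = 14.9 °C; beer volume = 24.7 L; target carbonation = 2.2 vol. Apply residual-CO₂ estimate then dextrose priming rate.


residual = 14.695·(0.01821 + 0.09011·e^(−0.04·T));  sugar = (target − residual)·4.0·V
residual = 14.695·(0.01821 + 0.09011·e^(−0.04·14.9)) = 0.9972
sugar = (2.2 − 0.9972)·4.0·24.7

118.8340 g


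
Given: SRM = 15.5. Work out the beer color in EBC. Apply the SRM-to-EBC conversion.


EBC = SRM · 1.97
EBC = 15.5 · 1.97

30.5350 EBC


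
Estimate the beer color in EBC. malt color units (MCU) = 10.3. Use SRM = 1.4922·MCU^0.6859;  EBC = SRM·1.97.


SRM = 1.4922·10.3^0.6859 = 7.3881
EBC = 7.3881·1.97

14.5545 EBC


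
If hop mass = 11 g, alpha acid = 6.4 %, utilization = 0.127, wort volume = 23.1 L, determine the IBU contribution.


IBU = (α/100)·mass·U·1000 / V
IBU = (6.4/100)·11·0.127·1000 / 23.1

3.8705 IBU


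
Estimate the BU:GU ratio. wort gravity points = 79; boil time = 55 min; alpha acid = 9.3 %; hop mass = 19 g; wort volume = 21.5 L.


U = 1.65·0.000125^(GP/1000)·(1−e^(−0.04t))/4.15;  IBU = (α/100)·m·U·1000/V;  BU:GU = IBU/GP
U = 1.65·0.000125^(79/1000)·(1−e^(−0.04·55))/4.15 = 0.1738
IBU = (9.3/100)·19·0.1738·1000/21.5 = 14.2852
BU:GU = 14.2852/79

0.1808


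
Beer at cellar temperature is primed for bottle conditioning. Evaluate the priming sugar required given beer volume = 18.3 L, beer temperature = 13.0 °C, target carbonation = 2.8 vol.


residual = 14.695·(0.01821 + 0.09011·e^(−0.04·T));  sugar = (target − residual)·4.0·V
residual = 14.695·(0.01821 + 0.09011·e^(−0.04·13.0)) = 1.0548
sugar = (2.8 − 1.0548)·4.0·18.3

127.7457 g


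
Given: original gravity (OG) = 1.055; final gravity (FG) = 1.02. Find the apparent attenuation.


AA = (OG − FG)/(OG − 1) · 100
AA = (1.055 − 1.02)/(1.055 − 1) · 100

63.6364 %


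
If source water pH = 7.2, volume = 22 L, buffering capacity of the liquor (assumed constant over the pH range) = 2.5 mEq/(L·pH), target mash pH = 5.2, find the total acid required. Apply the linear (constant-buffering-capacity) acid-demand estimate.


acid = buffering capacity · (pH_source − pH_target) · V
acid = 2.5 · (7.2 − 5.2) · 22

110.0000 mEq


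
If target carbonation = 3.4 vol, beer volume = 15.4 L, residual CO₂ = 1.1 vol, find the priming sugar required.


sugar = (target − residual)·4.0·V
sugar = (3.4 − 1.1)·4.0·15.4

141.6800 g


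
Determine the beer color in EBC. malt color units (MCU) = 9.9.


SRM = 1.4922·MCU^0.6859;  EBC = SRM·1.97
SRM = 1.4922·9.9^0.6859 = 7.1901
EBC = 7.1901·1.97

14.1644 EBC


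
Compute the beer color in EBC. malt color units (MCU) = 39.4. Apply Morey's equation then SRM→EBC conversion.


SRM = 1.4922·MCU^0.6859;  EBC = SRM·1.97
SRM = 1.4922·39.4^0.6859 = 18.5429
EBC = 18.5429·1.97

36.5295 EBC


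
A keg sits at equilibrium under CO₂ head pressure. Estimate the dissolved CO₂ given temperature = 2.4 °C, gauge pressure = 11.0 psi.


vols = (P + 14.695)·(0.01821 + 0.09011·e^(−0.04·T))
vols = (11.0 + 14.695)·(0.01821 + 0.09011·e^(−0.04·2.4))

2.5713 volumes


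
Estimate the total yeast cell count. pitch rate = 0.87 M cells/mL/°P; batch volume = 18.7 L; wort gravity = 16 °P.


cells (billions) = rate · V_L · °P
cells = 0.87 · 18.7 · 16

260.3040 billion cells


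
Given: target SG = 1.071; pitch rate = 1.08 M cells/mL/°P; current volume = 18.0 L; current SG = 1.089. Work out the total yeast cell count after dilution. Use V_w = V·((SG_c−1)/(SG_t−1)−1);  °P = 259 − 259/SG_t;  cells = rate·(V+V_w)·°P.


V_w = 18.0·((1.089−1)/(1.071−1)−1) = 4.5634
V_final = 18.0 + 4.5634 = 22.5634
°P = 259 − 259/1.071 = 17.1699
cells = 1.08·22.5634·17.1699

418.4047 billion cells


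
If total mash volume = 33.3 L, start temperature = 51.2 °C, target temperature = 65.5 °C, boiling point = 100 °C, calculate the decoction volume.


V_dec = V_total·(T_target − T_start)/(T_boil − T_start)
V_dec = 33.3·(65.5 − 51.2)/(100 − 51.2)

9.7580 L


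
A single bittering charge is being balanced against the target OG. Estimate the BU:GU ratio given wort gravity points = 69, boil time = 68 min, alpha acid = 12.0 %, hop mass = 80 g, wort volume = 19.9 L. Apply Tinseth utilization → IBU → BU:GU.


U = 1.65·0.000125^(GP/1000)·(1−e^(−0.04t))/4.15;  IBU = (α/100)·m·U·1000/V;  BU:GU = IBU/GP
U = 1.65·0.000125^(69/1000)·(1−e^(−0.04·68))/4.15 = 0.1998
IBU = (12.0/100)·80·0.1998·1000/19.9 = 96.3709
BU:GU = 96.3709/69

1.3967


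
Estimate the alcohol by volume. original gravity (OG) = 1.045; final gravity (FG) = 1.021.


ABV = (OG − FG) · 131.25
ABV = (1.045 − 1.021) · 131.25

3.1500 % ABV


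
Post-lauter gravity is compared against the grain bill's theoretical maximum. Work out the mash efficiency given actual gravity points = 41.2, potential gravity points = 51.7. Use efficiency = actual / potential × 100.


efficiency = 41.2 / 51.7 × 100

79.6905 %


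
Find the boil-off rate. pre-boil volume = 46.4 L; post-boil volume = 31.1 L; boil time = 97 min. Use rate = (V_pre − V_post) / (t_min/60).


rate = (46.4 − 31.1) / (97/60)

9.4639 L/hr


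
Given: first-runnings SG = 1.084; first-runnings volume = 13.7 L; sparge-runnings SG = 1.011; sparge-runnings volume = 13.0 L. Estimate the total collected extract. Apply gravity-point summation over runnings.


total = Σ (SG_i − 1)·1000·V_i
first = (1.084 − 1)·1000·13.7 = 1150.8000
sparge = (1.011 − 1)·1000·13.0 = 143.0000
total = 1150.8000 + 143.0000

1293.8000 gravity·L


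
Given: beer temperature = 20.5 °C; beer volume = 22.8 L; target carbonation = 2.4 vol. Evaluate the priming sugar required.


residual = 14.695·(0.01821 + 0.09011·e^(−0.04·T));  sugar = (target − residual)·4.0·V
residual = 14.695·(0.01821 + 0.09011·e^(−0.04·20.5)) = 0.8508
sugar = (2.4 − 0.8508)·4.0·22.8

141.2870 g


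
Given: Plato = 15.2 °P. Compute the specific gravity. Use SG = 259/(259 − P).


SG = 259/(259 − 15.2)

1.0623


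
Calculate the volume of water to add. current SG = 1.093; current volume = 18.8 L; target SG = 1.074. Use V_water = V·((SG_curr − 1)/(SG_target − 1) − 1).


V_water = 18.8·((1.093 − 1)/(1.074 − 1) − 1)

4.8270 L


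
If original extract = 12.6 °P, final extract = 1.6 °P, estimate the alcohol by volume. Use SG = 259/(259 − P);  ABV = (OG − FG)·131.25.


OG = 259/(259 − 12.6) = 1.0511
FG = 259/(259 − 1.6) = 1.0062
ABV = (1.0511 − 1.0062)·131.25

5.8958 % ABV


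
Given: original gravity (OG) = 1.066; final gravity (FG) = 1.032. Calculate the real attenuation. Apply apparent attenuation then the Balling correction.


AA = (OG−FG)/(OG−1)·100;  RA = AA·0.8192
AA = (1.066 − 1.032)/(1.066 − 1)·100 = 51.5152
RA = 51.5152·0.8192

42.2012 %


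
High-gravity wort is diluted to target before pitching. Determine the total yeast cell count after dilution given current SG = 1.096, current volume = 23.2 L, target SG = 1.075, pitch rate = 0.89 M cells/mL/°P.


V_w = V·((SG_c−1)/(SG_t−1)−1);  °P = 259 − 259/SG_t;  cells = rate·(V+V_w)·°P
V_w = 23.2·((1.096−1)/(1.075−1)−1) = 6.4960
V_final = 23.2 + 6.4960 = 29.6960
°P = 259 − 259/1.075 = 18.0698
cells = 0.89·29.6960·18.0698

477.5738 billion cells


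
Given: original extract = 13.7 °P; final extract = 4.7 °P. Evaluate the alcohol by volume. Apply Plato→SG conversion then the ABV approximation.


SG = 259/(259 − P);  ABV = (OG − FG)·131.25
OG = 259/(259 − 13.7) = 1.0558
FG = 259/(259 − 4.7) = 1.0185
ABV = (1.0558 − 1.0185)·131.25

4.9045 % ABV


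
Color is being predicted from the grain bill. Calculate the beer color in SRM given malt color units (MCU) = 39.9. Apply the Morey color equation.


SRM = 1.4922 · MCU^0.6859
SRM = 1.4922 · 39.9^0.6859

18.7040 SRM


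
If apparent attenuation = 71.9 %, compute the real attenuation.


RA = AA · 0.8192
RA = 71.9 · 0.8192

58.9005 %


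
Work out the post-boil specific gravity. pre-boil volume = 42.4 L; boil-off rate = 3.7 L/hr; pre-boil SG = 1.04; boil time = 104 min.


V_post = V_pre − rate·(t/60);  SG_post = 1 + (SG_pre−1)·V_pre/V_post
V_post = 42.4 − 3.7·(104/60) = 35.9867
SG_post = 1 + (1.04 − 1)·42.4/35.9867

1.0471


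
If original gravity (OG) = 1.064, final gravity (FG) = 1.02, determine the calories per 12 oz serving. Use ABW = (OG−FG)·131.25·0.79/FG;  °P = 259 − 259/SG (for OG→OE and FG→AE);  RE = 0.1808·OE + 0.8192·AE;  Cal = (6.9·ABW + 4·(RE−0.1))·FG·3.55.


ABW = (1.064 − 1.02)·131.25·0.79/1.02 = 4.4728
OE = 259 − 259/1.064 = 15.5789 °P
AE = 259 − 259/1.02 = 5.0784 °P
RE = 0.1808·15.5789 + 0.8192·5.0784 = 6.9769 °P
Cal = (6.9·4.4728 + 4·(6.9769−0.1))·1.02·3.55

211.3577 kcal


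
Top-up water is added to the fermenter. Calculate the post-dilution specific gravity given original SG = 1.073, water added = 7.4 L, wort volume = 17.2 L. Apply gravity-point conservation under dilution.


SG_new = 1 + (SG_old − 1)·V_old/(V_old + V_water)
pts = (1.073 − 1)·1000·17.2/(17.2 + 7.4) = 51.0407
SG_new = 1 + 51.0407/1000

1.0510
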